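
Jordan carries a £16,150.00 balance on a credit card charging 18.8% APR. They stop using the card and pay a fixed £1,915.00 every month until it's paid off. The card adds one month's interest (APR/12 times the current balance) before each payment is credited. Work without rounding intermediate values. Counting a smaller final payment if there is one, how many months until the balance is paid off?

10 months

Monthly rate r = 18.8%/12 = 1.56667% = 0.0156667.
Recurrence: B ← B·(1+r) − £1,915.00.
Month 1: interest £253.02; balance after payment £14,488.02.
Month 2: interest £226.98; balance after payment £12,800.00.
Closed form: n = −ln(1 − rB₀/P)/ln(1+r) = −ln(0.86788)/ln(1.01567) ≈ 9.116, so the balance reaches zero during payment 10.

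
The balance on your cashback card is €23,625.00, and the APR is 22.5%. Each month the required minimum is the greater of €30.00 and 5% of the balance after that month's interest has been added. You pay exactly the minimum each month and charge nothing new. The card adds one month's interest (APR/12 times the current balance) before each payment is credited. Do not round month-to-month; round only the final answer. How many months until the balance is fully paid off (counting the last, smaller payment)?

138 months

Monthly rate r = 22.5%/12 = 1.875% = 0.01875.
While 5% of the post-interest balance exceeds €30.00, each month B ← (B·(1+r))·(1 − 0.05), i.e. B shrinks by the factor (1+r)·0.95 = 0.96781.
This holds for months 1–113. Entering month 114 the balance is €585.84; 5% of the post-interest balance is now below €30.00, so the flat €30.00 minimum applies from here.
From month 114 a fixed €30.00 at rate r clears €585.84 in 25 more payments. Total: 113 + 25 = 138 months.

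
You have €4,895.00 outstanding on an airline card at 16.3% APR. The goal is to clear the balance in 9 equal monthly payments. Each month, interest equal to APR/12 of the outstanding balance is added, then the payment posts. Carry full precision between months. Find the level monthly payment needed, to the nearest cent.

€581.49

Monthly rate r = 16.3%/12 = 1.35833% = 0.0135833.
Level-payment amortization: P = B₀·r / (1 − (1+r)^(−n)) = 4895.00·0.0135833 / (1 − 1.01358^(−9)).
Denominator 1 − (1+r)^(−9) = 0.114344439.
P = 66.4904 / 0.114344439 ≈ 581.49.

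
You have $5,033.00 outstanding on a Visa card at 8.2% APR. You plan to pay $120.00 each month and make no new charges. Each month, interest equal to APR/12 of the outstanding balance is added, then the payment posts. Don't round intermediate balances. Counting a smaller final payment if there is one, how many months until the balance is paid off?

Monthly rate r = 8.2%/12 = 0.683333% = 0.00683333.
Recurrence: B ← B·(1+r) − $120.00.
Month 1: interest $34.39; balance after payment $4,947.39.
Month 2: interest $33.81; balance after payment $4,861.20.
Closed form: n = −ln(1 − rB₀/P)/ln(1+r) = −ln(0.7134)/ln(1.00683) ≈ 49.590, so the balance reaches zero during payment 50.

50 payments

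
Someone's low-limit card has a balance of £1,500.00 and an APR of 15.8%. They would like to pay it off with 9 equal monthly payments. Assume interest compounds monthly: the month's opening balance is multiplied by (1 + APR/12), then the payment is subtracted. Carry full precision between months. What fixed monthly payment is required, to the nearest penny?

£177.83

Monthly rate r = 15.8%/12 = 1.31667% = 0.0131667.
Level-payment amortization: P = B₀·r / (1 − (1+r)^(−n)) = 1500.00·0.0131667 / (1 − 1.01317^(−9)).
Denominator 1 − (1+r)^(−9) = 0.111060994.
P = 19.75 / 0.111060994 ≈ 177.83.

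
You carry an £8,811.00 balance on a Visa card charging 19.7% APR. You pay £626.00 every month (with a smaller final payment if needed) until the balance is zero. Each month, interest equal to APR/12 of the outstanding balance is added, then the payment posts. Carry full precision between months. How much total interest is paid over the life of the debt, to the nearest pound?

Monthly rate r = 19.7%/12 = 1.64167% = 0.0164167.
Payoff takes n = ⌈−ln(1 − rB₀/P)/ln(1+r)⌉ = ⌈16.136⌉ = 17 payments; the last is £85.80.
Total paid = 16·£626.00 + £85.80 = £10,101.80.
Total interest = total paid − principal = £10,101.80 − £8,811.00 = £1,290.80.

£1,291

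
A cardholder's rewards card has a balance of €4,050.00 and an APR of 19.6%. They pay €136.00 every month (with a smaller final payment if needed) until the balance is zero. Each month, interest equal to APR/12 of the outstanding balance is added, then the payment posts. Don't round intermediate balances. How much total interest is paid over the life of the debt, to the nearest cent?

€1,543.32

Monthly rate r = 19.6%/12 = 1.63333% = 0.0163333.
Payoff takes n = ⌈−ln(1 − rB₀/P)/ln(1+r)⌉ = ⌈41.126⌉ = 42 payments; the last is €17.32.
Total paid = 41·€136.00 + €17.32 = €5,593.32.
Total interest = total paid − principal = €5,593.32 − €4,050.00 = €1,543.32.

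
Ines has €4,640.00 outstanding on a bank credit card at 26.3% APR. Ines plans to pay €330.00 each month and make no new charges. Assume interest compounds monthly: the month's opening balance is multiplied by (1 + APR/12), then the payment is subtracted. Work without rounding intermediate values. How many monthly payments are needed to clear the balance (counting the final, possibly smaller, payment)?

Monthly rate r = 26.3%/12 = 2.19167% = 0.0219167.
Recurrence: B ← B·(1+r) − €330.00.
Month 1: interest €101.69; balance after payment €4,411.69.
Month 2: interest €96.69; balance after payment €4,178.38.
Closed form: n = −ln(1 − rB₀/P)/ln(1+r) = −ln(0.69184)/ln(1.02192) ≈ 16.993, so the balance reaches zero during payment 17.

17 months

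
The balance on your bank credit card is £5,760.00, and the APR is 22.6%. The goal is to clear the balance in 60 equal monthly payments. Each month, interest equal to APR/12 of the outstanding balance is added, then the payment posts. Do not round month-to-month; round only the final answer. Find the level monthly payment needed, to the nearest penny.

Monthly rate r = 22.6%/12 = 1.88333% = 0.0188333.
Level-payment amortization: P = B₀·r / (1 − (1+r)^(−n)) = 5760.00·0.0188333 / (1 − 1.01883^(−60)).
Denominator 1 − (1+r)^(−60) = 0.673554057.
P = 108.48 / 0.673554057 ≈ 161.06.

£161.06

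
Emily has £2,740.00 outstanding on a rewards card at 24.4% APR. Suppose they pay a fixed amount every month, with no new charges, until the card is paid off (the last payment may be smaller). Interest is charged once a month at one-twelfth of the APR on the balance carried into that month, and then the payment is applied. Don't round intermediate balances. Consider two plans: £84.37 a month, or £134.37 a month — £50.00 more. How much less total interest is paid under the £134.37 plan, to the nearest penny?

Monthly rate r = 24.4%/12 = 2.03333% = 0.0203333.
At £84.37/mo: n = ⌈−ln(1 − rB₀/P)/ln(1+r)⌉ = 54 payments (last £54.55); total interest = total paid − £2,740.00 = £1,786.16.
At £134.37/mo: 27 payments (last £81.37); total interest £834.99.
Interest saved = £1,786.16 − £834.99 = £951.17.

£951.17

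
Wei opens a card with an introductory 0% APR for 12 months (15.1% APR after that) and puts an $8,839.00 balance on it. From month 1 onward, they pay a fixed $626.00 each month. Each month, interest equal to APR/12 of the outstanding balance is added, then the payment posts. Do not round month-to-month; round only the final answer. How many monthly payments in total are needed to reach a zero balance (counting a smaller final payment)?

15 payments

Promo months 1–12 at r₀ = 0%/12 = 0; months 13+ at r₁ = 15.1%/12 = 0.0125833.
After month 12 (no interest yet): B = $8,839.00 − 12·$626.00 = $1,327.00.
Then at r₁ with $626.00/mo: n₂ = −ln(1 − r₁·B/P)/ln(1+r₁) ≈ 2.16 → 3 more payments.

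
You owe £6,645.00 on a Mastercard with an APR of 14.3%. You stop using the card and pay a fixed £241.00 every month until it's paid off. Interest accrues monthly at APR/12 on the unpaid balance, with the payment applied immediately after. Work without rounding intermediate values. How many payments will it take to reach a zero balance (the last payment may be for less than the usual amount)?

34 payments

Monthly rate r = 14.3%/12 = 1.19167% = 0.0119167.
Recurrence: B ← B·(1+r) − £241.00.
Month 1: interest £79.19; balance after payment £6,483.19.
Month 2: interest £77.26; balance after payment £6,319.44.
Closed form: n = −ln(1 − rB₀/P)/ln(1+r) = −ln(0.67143)/ln(1.01192) ≈ 33.627, so the balance reaches zero during payment 34.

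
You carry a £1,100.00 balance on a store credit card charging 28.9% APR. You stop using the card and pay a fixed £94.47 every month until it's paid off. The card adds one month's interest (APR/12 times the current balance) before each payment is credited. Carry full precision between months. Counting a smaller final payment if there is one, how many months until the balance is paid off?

Monthly rate r = 28.9%/12 = 2.40833% = 0.0240833.
Recurrence: B ← B·(1+r) − £94.47.
Month 1: interest £26.49; balance after payment £1,032.02.
Month 2: interest £24.85; balance after payment £962.41.
Closed form: n = −ln(1 − rB₀/P)/ln(1+r) = −ln(0.71958)/ln(1.02408) ≈ 13.829, so the balance reaches zero during payment 14.

14 payments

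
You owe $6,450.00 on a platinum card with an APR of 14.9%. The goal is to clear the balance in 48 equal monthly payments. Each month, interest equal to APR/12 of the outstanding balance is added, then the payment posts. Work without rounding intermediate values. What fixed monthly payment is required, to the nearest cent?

Monthly rate r = 14.9%/12 = 1.24167% = 0.0124167.
Level-payment amortization: P = B₀·r / (1 − (1+r)^(−n)) = 6450.00·0.0124167 / (1 − 1.01242^(−48)).
Denominator 1 − (1+r)^(−48) = 0.446962894.
P = 80.0875 / 0.446962894 ≈ 179.18.

$179.18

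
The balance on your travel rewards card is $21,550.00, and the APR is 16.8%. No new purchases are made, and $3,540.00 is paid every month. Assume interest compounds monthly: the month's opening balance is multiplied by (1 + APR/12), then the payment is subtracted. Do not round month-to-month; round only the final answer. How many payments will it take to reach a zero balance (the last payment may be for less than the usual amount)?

Monthly rate r = 16.8%/12 = 1.4% = 0.014.
Recurrence: B ← B·(1+r) − $3,540.00.
Month 1: interest $301.70; balance after payment $18,311.70.
Month 2: interest $256.36; balance after payment $15,028.06.
Closed form: n = −ln(1 − rB₀/P)/ln(1+r) = −ln(0.91477)/ln(1.014) ≈ 6.407, so the balance reaches zero during payment 7.

7 months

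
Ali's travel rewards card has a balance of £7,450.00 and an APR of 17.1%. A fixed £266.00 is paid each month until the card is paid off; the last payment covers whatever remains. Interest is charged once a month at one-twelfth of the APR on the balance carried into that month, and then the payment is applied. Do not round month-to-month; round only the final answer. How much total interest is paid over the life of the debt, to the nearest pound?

Monthly rate r = 17.1%/12 = 1.425% = 0.01425.
Payoff takes n = ⌈−ln(1 − rB₀/P)/ln(1+r)⌉ = ⌈35.997⌉ = 36 payments; the last is £265.24.
Total paid = 35·£266.00 + £265.24 = £9,575.24.
Total interest = total paid − principal = £9,575.24 − £7,450.00 = £2,125.24.

£2,125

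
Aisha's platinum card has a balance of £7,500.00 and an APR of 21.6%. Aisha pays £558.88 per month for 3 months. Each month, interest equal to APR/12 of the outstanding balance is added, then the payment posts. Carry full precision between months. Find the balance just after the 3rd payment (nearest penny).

Monthly rate r = 21.6%/12 = 1.8% = 0.018.
Each month: B ← B·(1+r) − £558.88.
Month 1: interest £135.00; balance after payment £7,076.12.
Month 2: interest £127.37; balance after payment £6,644.61.
Month 3: interest £119.60; balance after payment £6,205.33.

£6,205.33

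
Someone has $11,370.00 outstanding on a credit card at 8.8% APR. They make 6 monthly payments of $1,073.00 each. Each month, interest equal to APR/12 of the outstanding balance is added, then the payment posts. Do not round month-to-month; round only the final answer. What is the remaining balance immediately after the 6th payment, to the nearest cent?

Monthly rate r = 8.8%/12 = 0.733333% = 0.00733333.
Each month: B ← B·(1+r) − $1,073.00.
Month 1: interest $83.38; balance after payment $10,380.38.
Month 2: interest $76.12; balance after payment $9,383.50.
Month 3: interest $68.81; balance after payment $8,379.32.
Month 4: interest $61.45; balance after payment $7,367.76.
Month 5: interest $54.03; balance after payment $6,348.79.
Month 6: interest $46.56; balance after payment $5,322.35.

$5,322.35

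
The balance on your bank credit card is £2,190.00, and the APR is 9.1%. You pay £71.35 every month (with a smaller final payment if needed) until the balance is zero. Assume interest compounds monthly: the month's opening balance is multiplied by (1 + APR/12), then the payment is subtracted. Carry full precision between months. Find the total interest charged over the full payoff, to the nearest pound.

£312

Monthly rate r = 9.1%/12 = 0.758333% = 0.00758333.
Payoff takes n = ⌈−ln(1 − rB₀/P)/ln(1+r)⌉ = ⌈35.072⌉ = 36 payments; the last is £5.13.
Total paid = 35·£71.35 + £5.13 = £2,502.38.
Total interest = total paid − principal = £2,502.38 − £2,190.00 = £312.38.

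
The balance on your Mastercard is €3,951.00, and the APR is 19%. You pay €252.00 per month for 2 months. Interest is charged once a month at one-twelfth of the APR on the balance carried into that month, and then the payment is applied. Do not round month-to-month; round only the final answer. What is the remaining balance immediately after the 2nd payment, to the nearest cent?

Monthly rate r = 19%/12 = 1.58333% = 0.0158333.
Each month: B ← B·(1+r) − €252.00.
Month 1: interest €62.56; balance after payment €3,761.56.
Month 2: interest €59.56; balance after payment €3,569.12.

€3,569.12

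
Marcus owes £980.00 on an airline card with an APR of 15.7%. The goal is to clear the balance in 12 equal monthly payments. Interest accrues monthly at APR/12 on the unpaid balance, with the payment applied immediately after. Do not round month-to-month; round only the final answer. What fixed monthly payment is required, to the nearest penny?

£88.78

Monthly rate r = 15.7%/12 = 1.30833% = 0.0130833.
Level-payment amortization: P = B₀·r / (1 − (1+r)^(−n)) = 980.00·0.0130833 / (1 − 1.01308^(−12)).
Denominator 1 − (1+r)^(−12) = 0.144425263.
P = 12.8217 / 0.144425263 ≈ 88.78.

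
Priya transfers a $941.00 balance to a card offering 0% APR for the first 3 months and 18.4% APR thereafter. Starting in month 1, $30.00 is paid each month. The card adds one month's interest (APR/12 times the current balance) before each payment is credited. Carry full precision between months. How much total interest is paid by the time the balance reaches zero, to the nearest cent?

Promo months 1–3 at r₀ = 0%/12 = 0; months 4+ at r₁ = 18.4%/12 = 0.0153333.
After month 3 (no interest yet): B = $941.00 − 3·$30.00 = $851.00.
Then at r₁ with $30.00/mo: n₂ = −ln(1 − r₁·B/P)/ln(1+r₁) ≈ 37.51 → 38 more payments.
Total paid = 40·$30.00 + $15.48 = $1,215.48; interest = $1,215.48 − $941.00 = $274.48.

$274.48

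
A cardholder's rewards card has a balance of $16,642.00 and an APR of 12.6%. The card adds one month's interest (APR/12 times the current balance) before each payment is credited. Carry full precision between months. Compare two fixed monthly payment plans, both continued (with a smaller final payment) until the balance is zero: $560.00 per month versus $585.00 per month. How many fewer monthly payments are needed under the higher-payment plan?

2 fewer payments

Monthly rate r = 12.6%/12 = 1.05% = 0.0105.
At $560.00/mo: n = ⌈−ln(1 − rB₀/P)/ln(1+r)⌉ = 36 payments (last $452.78); total interest = total paid − $16,642.00 = $3,410.78.
At $585.00/mo: 34 payments (last $567.41); total interest $3,230.41.
Payments saved = 36 − 34 = 2.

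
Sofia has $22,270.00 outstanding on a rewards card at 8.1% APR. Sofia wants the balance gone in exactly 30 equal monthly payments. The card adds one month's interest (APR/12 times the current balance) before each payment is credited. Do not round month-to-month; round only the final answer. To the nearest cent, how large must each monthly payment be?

$822.52

Monthly rate r = 8.1%/12 = 0.675% = 0.00675.
Level-payment amortization: P = B₀·r / (1 − (1+r)^(−n)) = 22270.00·0.00675 / (1 − 1.00675^(−30)).
Denominator 1 − (1+r)^(−30) = 0.182757673.
P = 150.322 / 0.182757673 ≈ 822.52.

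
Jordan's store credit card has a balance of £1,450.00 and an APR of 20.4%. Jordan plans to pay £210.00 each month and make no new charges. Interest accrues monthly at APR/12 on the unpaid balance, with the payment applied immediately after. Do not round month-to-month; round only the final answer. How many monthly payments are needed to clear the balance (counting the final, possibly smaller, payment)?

Monthly rate r = 20.4%/12 = 1.7% = 0.017.
Recurrence: B ← B·(1+r) − £210.00.
Month 1: interest £24.65; balance after payment £1,264.65.
Month 2: interest £21.50; balance after payment £1,076.15.
Closed form: n = −ln(1 − rB₀/P)/ln(1+r) = −ln(0.88262)/ln(1.017) ≈ 7.407, so the balance reaches zero during payment 8.

8 payments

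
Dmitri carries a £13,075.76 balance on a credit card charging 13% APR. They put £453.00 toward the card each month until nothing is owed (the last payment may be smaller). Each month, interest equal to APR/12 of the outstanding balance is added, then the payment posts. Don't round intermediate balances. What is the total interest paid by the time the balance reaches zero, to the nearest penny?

£2,689.66

Monthly rate r = 13%/12 = 1.08333% = 0.0108333.
Payoff takes n = ⌈−ln(1 − rB₀/P)/ln(1+r)⌉ = ⌈34.801⌉ = 35 payments; the last is £363.42.
Total paid = 34·£453.00 + £363.42 = £15,765.42.
Total interest = total paid − principal = £15,765.42 − £13,075.76 = £2,689.66.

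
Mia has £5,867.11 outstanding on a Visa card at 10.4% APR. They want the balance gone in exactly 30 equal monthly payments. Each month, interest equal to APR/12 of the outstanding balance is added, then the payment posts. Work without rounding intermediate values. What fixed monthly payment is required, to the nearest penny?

£222.94

Monthly rate r = 10.4%/12 = 0.866667% = 0.00866667.
Level-payment amortization: P = B₀·r / (1 − (1+r)^(−n)) = 5867.11·0.00866667 / (1 − 1.00867^(−30)).
Denominator 1 − (1+r)^(−30) = 0.228084199.
P = 50.8483 / 0.228084199 ≈ 222.94.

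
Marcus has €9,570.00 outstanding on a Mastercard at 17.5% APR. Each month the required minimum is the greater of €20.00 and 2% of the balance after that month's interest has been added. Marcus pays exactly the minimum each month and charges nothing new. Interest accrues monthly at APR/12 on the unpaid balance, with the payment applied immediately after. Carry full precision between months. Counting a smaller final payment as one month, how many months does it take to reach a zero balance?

485 months

Monthly rate r = 17.5%/12 = 1.45833% = 0.0145833.
While 2% of the post-interest balance exceeds €20.00, each month B ← (B·(1+r))·(1 − 0.02), i.e. B shrinks by the factor (1+r)·0.98 = 0.99429.
This holds for months 1–398. Entering month 399 the balance is €980.40; 2% of the post-interest balance is now below €20.00, so the flat €20.00 minimum applies from here.
From month 399 a fixed €20.00 at rate r clears €980.40 in 87 more payments. Total: 398 + 87 = 485 months.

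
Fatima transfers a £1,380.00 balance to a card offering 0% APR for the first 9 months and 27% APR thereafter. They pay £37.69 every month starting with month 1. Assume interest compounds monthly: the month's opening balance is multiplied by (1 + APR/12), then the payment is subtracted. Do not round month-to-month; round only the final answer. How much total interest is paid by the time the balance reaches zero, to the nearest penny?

Promo months 1–9 at r₀ = 0%/12 = 0; months 10+ at r₁ = 27%/12 = 0.0225.
After month 9 (no interest yet): B = £1,380.00 − 9·£37.69 = £1,040.79.
Then at r₁ with £37.69/mo: n₂ = −ln(1 − r₁·B/P)/ln(1+r₁) ≈ 43.64 → 44 more payments.
Total paid = 52·£37.69 + £24.32 = £1,984.20; interest = £1,984.20 − £1,380.00 = £604.20.

£604.20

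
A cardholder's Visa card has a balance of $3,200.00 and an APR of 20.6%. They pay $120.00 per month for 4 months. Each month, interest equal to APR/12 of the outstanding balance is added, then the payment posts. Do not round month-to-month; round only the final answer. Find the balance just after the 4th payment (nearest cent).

$2,932.95

Monthly rate r = 20.6%/12 = 1.71667% = 0.0171667.
Each month: B ← B·(1+r) − $120.00.
Month 1: interest $54.93; balance after payment $3,134.93.
Month 2: interest $53.82; balance after payment $3,068.75.
Month 3: interest $52.68; balance after payment $3,001.43.
Month 4: interest $51.52; balance after payment $2,932.95.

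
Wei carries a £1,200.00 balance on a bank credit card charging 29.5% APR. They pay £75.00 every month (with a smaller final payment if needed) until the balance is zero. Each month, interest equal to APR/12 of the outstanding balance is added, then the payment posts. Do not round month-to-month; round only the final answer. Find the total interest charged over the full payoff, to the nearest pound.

Monthly rate r = 29.5%/12 = 2.45833% = 0.0245833.
Payoff takes n = ⌈−ln(1 − rB₀/P)/ln(1+r)⌉ = ⌈20.579⌉ = 21 payments; the last is £43.63.
Total paid = 20·£75.00 + £43.63 = £1,543.63.
Total interest = total paid − principal = £1,543.63 − £1,200.00 = £343.63.

£344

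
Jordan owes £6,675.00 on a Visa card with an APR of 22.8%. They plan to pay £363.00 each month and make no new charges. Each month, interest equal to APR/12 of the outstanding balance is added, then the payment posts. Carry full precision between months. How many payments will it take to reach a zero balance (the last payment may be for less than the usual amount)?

23 payments

Monthly rate r = 22.8%/12 = 1.9% = 0.019.
Recurrence: B ← B·(1+r) − £363.00.
Month 1: interest £126.83; balance after payment £6,438.82.
Month 2: interest £122.34; balance after payment £6,198.16.
Closed form: n = −ln(1 − rB₀/P)/ln(1+r) = −ln(0.65062)/ln(1.019) ≈ 22.837, so the balance reaches zero during payment 23.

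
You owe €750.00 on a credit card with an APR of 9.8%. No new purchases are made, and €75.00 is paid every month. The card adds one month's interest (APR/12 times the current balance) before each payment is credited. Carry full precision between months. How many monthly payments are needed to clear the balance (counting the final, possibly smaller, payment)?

11 payments

Monthly rate r = 9.8%/12 = 0.816667% = 0.00816667.
Recurrence: B ← B·(1+r) − €75.00.
Month 1: interest €6.13; balance after payment €681.12.
Month 2: interest €5.56; balance after payment €611.69.
Closed form: n = −ln(1 − rB₀/P)/ln(1+r) = −ln(0.91833)/ln(1.00817) ≈ 10.475, so the balance reaches zero during payment 11.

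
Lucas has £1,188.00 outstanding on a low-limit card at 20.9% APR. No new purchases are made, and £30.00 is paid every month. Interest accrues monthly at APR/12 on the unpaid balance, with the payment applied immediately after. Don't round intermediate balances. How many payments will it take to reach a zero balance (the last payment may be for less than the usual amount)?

Monthly rate r = 20.9%/12 = 1.74167% = 0.0174167.
Recurrence: B ← B·(1+r) − £30.00.
Month 1: interest £20.69; balance after payment £1,178.69.
Month 2: interest £20.53; balance after payment £1,169.22.
Closed form: n = −ln(1 − rB₀/P)/ln(1+r) = −ln(0.3103)/ln(1.01742) ≈ 67.773, so the balance reaches zero during payment 68.

68 payments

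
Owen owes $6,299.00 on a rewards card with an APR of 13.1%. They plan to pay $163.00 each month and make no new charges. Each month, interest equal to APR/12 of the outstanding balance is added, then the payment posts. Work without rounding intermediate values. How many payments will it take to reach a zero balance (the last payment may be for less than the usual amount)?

51 months

Monthly rate r = 13.1%/12 = 1.09167% = 0.0109167.
Recurrence: B ← B·(1+r) − $163.00.
Month 1: interest $68.76; balance after payment $6,204.76.
Month 2: interest $67.74; balance after payment $6,109.50.
Closed form: n = −ln(1 − rB₀/P)/ln(1+r) = −ln(0.57813)/ln(1.01092) ≈ 50.467, so the balance reaches zero during payment 51.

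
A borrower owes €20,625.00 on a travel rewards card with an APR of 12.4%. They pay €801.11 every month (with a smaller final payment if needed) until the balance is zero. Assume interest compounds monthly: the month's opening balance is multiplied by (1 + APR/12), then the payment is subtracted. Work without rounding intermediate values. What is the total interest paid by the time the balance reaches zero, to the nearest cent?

€3,477.79

Monthly rate r = 12.4%/12 = 1.03333% = 0.0103333.
Payoff takes n = ⌈−ln(1 − rB₀/P)/ln(1+r)⌉ = ⌈30.086⌉ = 31 payments; the last is €69.49.
Total paid = 30·€801.11 + €69.49 = €24,102.79.
Total interest = total paid − principal = €24,102.79 − €20,625.00 = €3,477.79.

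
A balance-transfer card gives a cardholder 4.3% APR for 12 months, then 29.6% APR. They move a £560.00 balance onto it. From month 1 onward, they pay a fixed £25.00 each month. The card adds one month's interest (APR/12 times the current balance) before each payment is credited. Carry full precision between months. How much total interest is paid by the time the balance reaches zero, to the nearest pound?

£70

Promo months 1–12 at r₀ = 4.3%/12 = 0.00358333; months 13+ at r₁ = 29.6%/12 = 0.0246667.
After month 12: iterate B ← B·(1+r₀) − £25.00 for 12 months → £278.58.
Then at r₁ with £25.00/mo: n₂ = −ln(1 − r₁·B/P)/ln(1+r₁) ≈ 13.19 → 14 more payments.
Total paid = 25·£25.00 + £4.78 = £629.78; interest = £629.78 − £560.00 = £69.78.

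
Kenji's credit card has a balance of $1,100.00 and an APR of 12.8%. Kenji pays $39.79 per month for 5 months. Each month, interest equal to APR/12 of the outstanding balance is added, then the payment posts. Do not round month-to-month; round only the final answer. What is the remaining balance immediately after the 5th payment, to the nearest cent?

Monthly rate r = 12.8%/12 = 1.06667% = 0.0106667.
Each month: B ← B·(1+r) − $39.79.
Month 1: interest $11.73; balance after payment $1,071.94.
Month 2: interest $11.43; balance after payment $1,043.59.
Month 3: interest $11.13; balance after payment $1,014.93.
Month 4: interest $10.83; balance after payment $985.96.
Month 5: interest $10.52; balance after payment $956.69.

$956.69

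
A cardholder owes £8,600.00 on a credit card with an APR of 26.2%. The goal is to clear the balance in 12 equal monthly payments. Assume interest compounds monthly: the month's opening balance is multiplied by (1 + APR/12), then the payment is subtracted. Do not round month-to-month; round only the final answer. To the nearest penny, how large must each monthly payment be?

Monthly rate r = 26.2%/12 = 2.18333% = 0.0218333.
Level-payment amortization: P = B₀·r / (1 − (1+r)^(−n)) = 8600.00·0.0218333 / (1 − 1.02183^(−12)).
Denominator 1 − (1+r)^(−12) = 0.228316506.
P = 187.767 / 0.228316506 ≈ 822.40.

£822.40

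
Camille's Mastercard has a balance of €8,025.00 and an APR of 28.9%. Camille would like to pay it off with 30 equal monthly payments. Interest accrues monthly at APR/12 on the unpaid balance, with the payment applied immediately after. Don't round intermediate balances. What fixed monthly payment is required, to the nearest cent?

€378.74

Monthly rate r = 28.9%/12 = 2.40833% = 0.0240833.
Level-payment amortization: P = B₀·r / (1 − (1+r)^(−n)) = 8025.00·0.0240833 / (1 − 1.02408^(−30)).
Denominator 1 − (1+r)^(−30) = 0.510287652.
P = 193.269 / 0.510287652 ≈ 378.74.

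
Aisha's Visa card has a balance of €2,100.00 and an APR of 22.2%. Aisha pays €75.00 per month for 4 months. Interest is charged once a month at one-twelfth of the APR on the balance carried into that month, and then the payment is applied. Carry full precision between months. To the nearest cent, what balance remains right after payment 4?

Monthly rate r = 22.2%/12 = 1.85% = 0.0185.
Each month: B ← B·(1+r) − €75.00.
Month 1: interest €38.85; balance after payment €2,063.85.
Month 2: interest €38.18; balance after payment €2,027.03.
Month 3: interest €37.50; balance after payment €1,989.53.
Month 4: interest €36.81; balance after payment €1,951.34.

€1,951.34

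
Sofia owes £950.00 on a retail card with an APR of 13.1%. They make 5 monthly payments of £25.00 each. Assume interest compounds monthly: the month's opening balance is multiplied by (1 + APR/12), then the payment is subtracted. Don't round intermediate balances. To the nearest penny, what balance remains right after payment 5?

Monthly rate r = 13.1%/12 = 1.09167% = 0.0109167.
Each month: B ← B·(1+r) − £25.00.
Month 1: interest £10.37; balance after payment £935.37.
Month 2: interest £10.21; balance after payment £920.58.
Month 3: interest £10.05; balance after payment £905.63.
Month 4: interest £9.89; balance after payment £890.52.
Month 5: interest £9.72; balance after payment £875.24.

£875.24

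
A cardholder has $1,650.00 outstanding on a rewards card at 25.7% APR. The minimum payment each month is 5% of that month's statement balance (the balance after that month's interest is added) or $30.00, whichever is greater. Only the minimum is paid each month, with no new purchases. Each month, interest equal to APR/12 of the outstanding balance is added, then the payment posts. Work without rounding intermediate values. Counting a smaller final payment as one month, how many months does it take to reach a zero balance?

Monthly rate r = 25.7%/12 = 2.14167% = 0.0214167.
While 5% of the post-interest balance exceeds $30.00, each month B ← (B·(1+r))·(1 − 0.05), i.e. B shrinks by the factor (1+r)·0.95 = 0.97035.
This holds for months 1–35. Entering month 36 the balance is $575.32; 5% of the post-interest balance is now below $30.00, so the flat $30.00 minimum applies from here.
From month 36 a fixed $30.00 at rate r clears $575.32 in 25 more payments. Total: 35 + 25 = 60 months.

60 months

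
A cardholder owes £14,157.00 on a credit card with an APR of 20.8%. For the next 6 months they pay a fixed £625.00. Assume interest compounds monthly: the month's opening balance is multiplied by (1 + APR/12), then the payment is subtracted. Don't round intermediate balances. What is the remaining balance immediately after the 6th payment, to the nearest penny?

£11,778.32

Monthly rate r = 20.8%/12 = 1.73333% = 0.0173333.
Each month: B ← B·(1+r) − £625.00.
Month 1: interest £245.39; balance after payment £13,777.39.
Month 2: interest £238.81; balance after payment £13,391.20.
Month 3: interest £232.11; balance after payment £12,998.31.
Month 4: interest £225.30; balance after payment £12,598.61.
Month 5: interest £218.38; balance after payment £12,191.99.
Month 6: interest £211.33; balance after payment £11,778.32.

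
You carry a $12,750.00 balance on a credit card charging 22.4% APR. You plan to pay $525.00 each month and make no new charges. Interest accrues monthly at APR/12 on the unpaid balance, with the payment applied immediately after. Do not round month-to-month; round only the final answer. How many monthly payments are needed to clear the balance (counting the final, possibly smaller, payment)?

Monthly rate r = 22.4%/12 = 1.86667% = 0.0186667.
Recurrence: B ← B·(1+r) − $525.00.
Month 1: interest $238.00; balance after payment $12,463.00.
Month 2: interest $232.64; balance after payment $12,170.64.
Closed form: n = −ln(1 − rB₀/P)/ln(1+r) = −ln(0.54667)/ln(1.01867) ≈ 32.654, so the balance reaches zero during payment 33.

33 payments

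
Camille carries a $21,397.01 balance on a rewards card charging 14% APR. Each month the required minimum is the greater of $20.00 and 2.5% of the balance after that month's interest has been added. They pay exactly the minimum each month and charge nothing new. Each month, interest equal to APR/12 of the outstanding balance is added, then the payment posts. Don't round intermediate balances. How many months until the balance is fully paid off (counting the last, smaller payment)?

Monthly rate r = 14%/12 = 1.16667% = 0.0116667.
While 2.5% of the post-interest balance exceeds $20.00, each month B ← (B·(1+r))·(1 − 0.025), i.e. B shrinks by the factor (1+r)·0.975 = 0.98638.
This holds for months 1–241. Entering month 242 the balance is $784.31; 2.5% of the post-interest balance is now below $20.00, so the flat $20.00 minimum applies from here.
From month 242 a fixed $20.00 at rate r clears $784.31 in 53 more payments. Total: 241 + 53 = 294 months.

294 months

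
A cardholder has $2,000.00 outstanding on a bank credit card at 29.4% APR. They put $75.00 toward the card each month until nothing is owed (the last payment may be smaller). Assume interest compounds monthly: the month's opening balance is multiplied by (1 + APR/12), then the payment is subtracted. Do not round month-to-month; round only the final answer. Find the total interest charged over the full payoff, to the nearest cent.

$1,282.76

Monthly rate r = 29.4%/12 = 2.45% = 0.0245.
Payoff takes n = ⌈−ln(1 − rB₀/P)/ln(1+r)⌉ = ⌈43.768⌉ = 44 payments; the last is $57.76.
Total paid = 43·$75.00 + $57.76 = $3,282.76.
Total interest = total paid − principal = $3,282.76 − $2,000.00 = $1,282.76.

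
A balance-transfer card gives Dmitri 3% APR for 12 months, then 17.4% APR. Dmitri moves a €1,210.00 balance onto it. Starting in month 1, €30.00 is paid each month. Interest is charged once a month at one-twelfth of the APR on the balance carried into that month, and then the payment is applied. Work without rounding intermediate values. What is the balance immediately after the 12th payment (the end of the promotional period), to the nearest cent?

€881.81

Promo months 1–12 at r₀ = 3%/12 = 0.0025; months 13+ at r₁ = 17.4%/12 = 0.0145.
After month 12: iterate B ← B·(1+r₀) − €30.00 for 12 months → €881.81.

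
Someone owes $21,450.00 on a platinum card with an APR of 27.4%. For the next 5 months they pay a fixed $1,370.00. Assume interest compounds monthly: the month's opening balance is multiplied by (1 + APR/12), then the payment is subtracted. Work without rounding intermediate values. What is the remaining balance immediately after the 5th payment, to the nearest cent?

$16,843.25

Monthly rate r = 27.4%/12 = 2.28333% = 0.0228333.
Each month: B ← B·(1+r) − $1,370.00.
Month 1: interest $489.77; balance after payment $20,569.78.
Month 2: interest $469.68; balance after payment $19,669.45.
Month 3: interest $449.12; balance after payment $18,748.57.
Month 4: interest $428.09; balance after payment $17,806.66.
Month 5: interest $406.59; balance after payment $16,843.25.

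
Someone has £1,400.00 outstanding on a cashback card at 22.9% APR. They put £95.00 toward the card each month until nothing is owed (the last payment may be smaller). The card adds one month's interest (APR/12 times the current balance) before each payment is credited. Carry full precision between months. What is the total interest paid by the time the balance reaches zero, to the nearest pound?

£260

Monthly rate r = 22.9%/12 = 1.90833% = 0.0190833.
Payoff takes n = ⌈−ln(1 − rB₀/P)/ln(1+r)⌉ = ⌈17.468⌉ = 18 payments; the last is £44.71.
Total paid = 17·£95.00 + £44.71 = £1,659.71.
Total interest = total paid − principal = £1,659.71 − £1,400.00 = £259.71.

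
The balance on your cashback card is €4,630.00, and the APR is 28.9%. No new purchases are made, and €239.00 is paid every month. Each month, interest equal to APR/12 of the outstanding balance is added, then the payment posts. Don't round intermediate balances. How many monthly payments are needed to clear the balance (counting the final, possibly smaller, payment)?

Monthly rate r = 28.9%/12 = 2.40833% = 0.0240833.
Recurrence: B ← B·(1+r) − €239.00.
Month 1: interest €111.51; balance after payment €4,502.51.
Month 2: interest €108.44; balance after payment €4,371.94.
Closed form: n = −ln(1 − rB₀/P)/ln(1+r) = −ln(0.53345)/ln(1.02408) ≈ 26.405, so the balance reaches zero during payment 27.

27 payments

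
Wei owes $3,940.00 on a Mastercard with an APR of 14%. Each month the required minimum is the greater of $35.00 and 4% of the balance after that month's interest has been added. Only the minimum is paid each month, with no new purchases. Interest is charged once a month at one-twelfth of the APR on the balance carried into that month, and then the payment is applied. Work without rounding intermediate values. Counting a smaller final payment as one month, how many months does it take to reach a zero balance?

82 months

Monthly rate r = 14%/12 = 1.16667% = 0.0116667.
While 4% of the post-interest balance exceeds $35.00, each month B ← (B·(1+r))·(1 − 0.04), i.e. B shrinks by the factor (1+r)·0.96 = 0.9712.
This holds for months 1–52. Entering month 53 the balance is $862.08; 4% of the post-interest balance is now below $35.00, so the flat $35.00 minimum applies from here.
From month 53 a fixed $35.00 at rate r clears $862.08 in 30 more payments. Total: 52 + 30 = 82 months.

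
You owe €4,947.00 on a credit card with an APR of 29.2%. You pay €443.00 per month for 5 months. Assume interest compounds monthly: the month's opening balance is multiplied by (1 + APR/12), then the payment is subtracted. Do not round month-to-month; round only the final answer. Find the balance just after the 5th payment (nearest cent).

€3,253.45

Monthly rate r = 29.2%/12 = 2.43333% = 0.0243333.
Each month: B ← B·(1+r) − €443.00.
Month 1: interest €120.38; balance after payment €4,624.38.
Month 2: interest €112.53; balance after payment €4,293.90.
Month 3: interest €104.48; balance after payment €3,955.39.
Month 4: interest €96.25; balance after payment €3,608.64.
Month 5: interest €87.81; balance after payment €3,253.45.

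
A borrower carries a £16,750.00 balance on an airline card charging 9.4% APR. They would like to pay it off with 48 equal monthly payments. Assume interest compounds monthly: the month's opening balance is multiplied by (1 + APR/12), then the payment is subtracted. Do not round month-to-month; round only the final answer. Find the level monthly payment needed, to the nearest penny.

Monthly rate r = 9.4%/12 = 0.783333% = 0.00783333.
Level-payment amortization: P = B₀·r / (1 − (1+r)^(−n)) = 16750.00·0.00783333 / (1 − 1.00783^(−48)).
Denominator 1 − (1+r)^(−48) = 0.312391043.
P = 131.208 / 0.312391043 ≈ 420.01.

£420.01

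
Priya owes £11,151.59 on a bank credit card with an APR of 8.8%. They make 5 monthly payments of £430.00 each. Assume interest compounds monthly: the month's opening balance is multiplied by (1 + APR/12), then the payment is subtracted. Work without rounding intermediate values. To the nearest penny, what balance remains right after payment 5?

Monthly rate r = 8.8%/12 = 0.733333% = 0.00733333.
Each month: B ← B·(1+r) − £430.00.
Month 1: interest £81.78; balance after payment £10,803.37.
Month 2: interest £79.22; balance after payment £10,452.59.
Month 3: interest £76.65; balance after payment £10,099.25.
Month 4: interest £74.06; balance after payment £9,743.31.
Month 5: interest £71.45; balance after payment £9,384.76.

£9,384.76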